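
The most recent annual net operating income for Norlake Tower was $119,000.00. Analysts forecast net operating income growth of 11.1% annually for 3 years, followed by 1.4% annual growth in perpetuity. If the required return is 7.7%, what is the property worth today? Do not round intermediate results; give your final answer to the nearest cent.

$2482535.12

D_1 = 132209.00000
D_2 = 146884.19900
D_3 = 163188.34509
Terminal value at year 3: TV = D_3×(1+g_2)/(r−g_2) = 165472.98192/0.063 = 2626555.26858
P_0 = D_1/(1+r)^1 + D_2/(1+r)^2 + D_3/(1+r)^3 + TV/(1+r)^3
    = 122756.73166 + 126632.06024 + 130629.72974 + 2102516.60240 = 2482535.12404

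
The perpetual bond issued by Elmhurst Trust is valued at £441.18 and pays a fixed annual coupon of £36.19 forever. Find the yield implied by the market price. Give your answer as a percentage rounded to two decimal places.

8.20%

P = C/r ⇒ r = C/P = £36.19/£441.18 = 0.082030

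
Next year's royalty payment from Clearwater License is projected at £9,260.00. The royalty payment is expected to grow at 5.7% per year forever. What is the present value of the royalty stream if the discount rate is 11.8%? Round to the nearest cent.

£151803.28

Growing perpetuity: P = D₁ / (r − g) = £9,260.0000 / (0.118 − 0.057) = £151,803.28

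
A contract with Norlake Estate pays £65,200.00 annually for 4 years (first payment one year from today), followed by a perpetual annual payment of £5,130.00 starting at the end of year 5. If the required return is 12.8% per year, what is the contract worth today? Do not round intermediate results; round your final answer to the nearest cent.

PV of 4-year annuity: £65,200.00 × [1 − (1+0.128)^−4] / 0.128 = 194744.20511
Perpetuity value at year 4: £5,130.00 / 0.128 = 40078.12500
PV of perpetuity: 40078.12500 / (1+0.128)^4 = 24755.45978
Total PV = 194744.20511 + 24755.45978 = 219499.66489

£219499.66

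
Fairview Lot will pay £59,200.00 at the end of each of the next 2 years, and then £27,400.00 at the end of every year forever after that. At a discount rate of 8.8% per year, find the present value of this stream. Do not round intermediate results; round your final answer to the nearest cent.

£367455.49

PV of 2-year annuity: £59,200.00 × [1 − (1+0.088)^−2] / 0.088 = 104422.57785
Perpetuity value at year 2: £27,400.00 / 0.088 = 311363.63636
PV of perpetuity: 311363.63636 / (1+0.088)^2 = 263032.91621
Total PV = 104422.57785 + 263032.91621 = 367455.49406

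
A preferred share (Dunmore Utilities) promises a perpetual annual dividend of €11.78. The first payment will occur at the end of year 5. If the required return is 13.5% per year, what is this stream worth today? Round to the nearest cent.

Value at end of year 4: C / r = €11.78 / 0.135 = €87.2593
Discount to today: PV = €87.2593 / (1 + 0.135)^4 = €87.2593 / 1.659524 = €52.58

€52.58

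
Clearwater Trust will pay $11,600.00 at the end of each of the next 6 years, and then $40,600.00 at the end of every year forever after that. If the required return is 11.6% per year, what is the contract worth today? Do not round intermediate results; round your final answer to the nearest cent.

$229406.13

PV of 6-year annuity: $11,600.00 × [1 − (1+0.116)^−6] / 0.116 = 48237.54900
Perpetuity value at year 6: $40,600.00 / 0.116 = 350000.00000
PV of perpetuity: 350000.00000 / (1+0.116)^6 = 181168.57850
Total PV = 48237.54900 + 181168.57850 = 229406.12750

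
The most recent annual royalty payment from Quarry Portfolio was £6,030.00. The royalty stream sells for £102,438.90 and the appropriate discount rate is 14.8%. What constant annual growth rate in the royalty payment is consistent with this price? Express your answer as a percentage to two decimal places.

8.42%

P = D₀(1+g)/(r−g) ⇒ P(r−g) = D₀(1+g) ⇒ g(P+D₀) = P·r − D₀
g = (P·r − D₀)/(P + D₀) = (£102,438.90×0.148 − £6,030.00) / (£102,438.90 + £6,030.00) = 0.084180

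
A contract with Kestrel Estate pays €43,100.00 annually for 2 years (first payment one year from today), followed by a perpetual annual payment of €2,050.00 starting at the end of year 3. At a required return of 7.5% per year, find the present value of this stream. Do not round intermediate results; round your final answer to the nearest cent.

PV of 2-year annuity: €43,100.00 × [1 − (1+0.075)^−2] / 0.075 = 77388.85884
Perpetuity value at year 2: €2,050.00 / 0.075 = 27333.33333
PV of perpetuity: 27333.33333 / (1+0.075)^2 = 23652.42473
Total PV = 77388.85884 + 23652.42473 = 101041.28358

€101041.28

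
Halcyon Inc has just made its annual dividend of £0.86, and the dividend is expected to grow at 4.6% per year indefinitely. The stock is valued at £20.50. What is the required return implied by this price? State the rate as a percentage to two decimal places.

8.99%

D₁ = £0.86 × 1.046 = £0.8996
P = D₁/(r − g) ⇒ r = D₁/P + g = £0.8996/£20.50 + 0.046 = 0.043881 + 0.046 = 0.089881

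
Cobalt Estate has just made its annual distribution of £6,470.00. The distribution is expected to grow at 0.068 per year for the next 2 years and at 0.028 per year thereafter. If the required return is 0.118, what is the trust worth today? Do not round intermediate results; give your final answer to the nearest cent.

D_1 = 6909.96000
D_2 = 7379.83728
Terminal value at year 2: TV = D_2×(1+g_2)/(r−g_2) = 7586.47272/0.09 = 84294.14138
P_0 = D_1/(1+r)^1 + D_2/(1+r)^2 + TV/(1+r)^2
    = 6180.64401 + 5904.22880 + 67439.41342 = 79524.28623

£79524.29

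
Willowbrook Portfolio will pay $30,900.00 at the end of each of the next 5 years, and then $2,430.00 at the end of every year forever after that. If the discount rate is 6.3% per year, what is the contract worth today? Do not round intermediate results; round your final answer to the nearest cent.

PV of 5-year annuity: $30,900.00 × [1 − (1+0.063)^−5] / 0.063 = 129106.59684
Perpetuity value at year 5: $2,430.00 / 0.063 = 38571.42857
PV of perpetuity: 38571.42857 / (1+0.063)^5 = 28418.38552
Total PV = 129106.59684 + 28418.38552 = 157524.98236

$157524.98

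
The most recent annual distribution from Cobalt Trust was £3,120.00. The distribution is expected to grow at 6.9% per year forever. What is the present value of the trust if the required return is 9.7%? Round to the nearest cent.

£119117.14

D₁ = D₀ × (1 + g) = £3,120.00 × 1.069 = £3,335.2800
Growing perpetuity: P = D₁ / (r − g) = £3,335.2800 / (0.097 − 0.069) = £119,117.14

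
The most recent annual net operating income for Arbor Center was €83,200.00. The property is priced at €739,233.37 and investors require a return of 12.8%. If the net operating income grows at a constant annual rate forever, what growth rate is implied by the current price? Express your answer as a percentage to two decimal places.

P = D₀(1+g)/(r−g) ⇒ P(r−g) = D₀(1+g) ⇒ g(P+D₀) = P·r − D₀
g = (P·r − D₀)/(P + D₀) = (€739,233.37×0.128 − €83,200.00) / (€739,233.37 + €83,200.00) = 0.013888

1.39%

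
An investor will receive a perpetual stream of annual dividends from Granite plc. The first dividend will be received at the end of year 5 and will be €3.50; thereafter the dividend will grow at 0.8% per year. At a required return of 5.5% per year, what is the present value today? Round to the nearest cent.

€60.11

Value at end of year 4: C₁ / (r − g) = €3.50 / (0.055 − 0.008) = €74.4681
Discount to today: PV = €74.4681 / (1 + 0.055)^4 = €74.4681 / 1.238825 = €60.11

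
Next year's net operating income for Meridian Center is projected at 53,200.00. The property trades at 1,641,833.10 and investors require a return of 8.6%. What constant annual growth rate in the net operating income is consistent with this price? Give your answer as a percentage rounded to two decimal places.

P = D₁/(r−g) ⇒ g = r − D₁/P = 0.086 − 53,200.00/1,641,833.10 = 0.053597

5.36%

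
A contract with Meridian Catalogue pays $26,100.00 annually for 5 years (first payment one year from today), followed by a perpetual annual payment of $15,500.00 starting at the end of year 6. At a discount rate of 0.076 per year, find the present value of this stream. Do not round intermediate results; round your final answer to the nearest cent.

$246720.06

PV of 5-year annuity: $26,100.00 × [1 − (1+0.076)^−5] / 0.076 = 105317.67377
Perpetuity value at year 5: $15,500.00 / 0.076 = 203947.36842
PV of perpetuity: 203947.36842 / (1+0.076)^5 = 141402.38975
Total PV = 105317.67377 + 141402.38975 = 246720.06352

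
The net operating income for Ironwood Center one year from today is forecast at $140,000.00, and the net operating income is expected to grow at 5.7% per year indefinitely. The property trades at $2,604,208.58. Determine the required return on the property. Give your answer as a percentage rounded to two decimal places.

11.08%

P = D₁/(r − g) ⇒ r = D₁/P + g = $140,000.0000/$2,604,208.58 + 0.057 = 0.053759 + 0.057 = 0.110759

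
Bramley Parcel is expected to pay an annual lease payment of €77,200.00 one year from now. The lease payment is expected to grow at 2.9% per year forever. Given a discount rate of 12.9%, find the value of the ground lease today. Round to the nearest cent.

€772000.00

Growing perpetuity: P = D₁ / (r − g) = €77,200.0000 / (0.129 − 0.029) = €772,000.00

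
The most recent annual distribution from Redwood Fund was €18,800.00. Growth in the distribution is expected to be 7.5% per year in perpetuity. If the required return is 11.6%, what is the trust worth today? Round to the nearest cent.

D₁ = D₀ × (1 + g) = €18,800.00 × 1.075 = €20,210.0000
Growing perpetuity: P = D₁ / (r − g) = €20,210.0000 / (0.116 − 0.075) = €492,926.83

€492926.83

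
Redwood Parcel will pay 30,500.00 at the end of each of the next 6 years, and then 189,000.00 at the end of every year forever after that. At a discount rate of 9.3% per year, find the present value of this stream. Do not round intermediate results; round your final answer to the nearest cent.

1327554.92

PV of 6-year annuity: 30,500.00 × [1 − (1+0.093)^−6] / 0.093 = 135605.33790
Perpetuity value at year 6: 189,000.00 / 0.093 = 2032258.06452
PV of perpetuity: 2032258.06452 / (1+0.093)^6 = 1191949.57720
Total PV = 135605.33790 + 1191949.57720 = 1327554.91510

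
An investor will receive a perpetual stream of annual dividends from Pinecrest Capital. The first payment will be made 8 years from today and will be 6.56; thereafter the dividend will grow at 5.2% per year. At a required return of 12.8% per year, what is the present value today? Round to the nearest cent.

Value at end of year 7: C₁ / (r − g) = 6.56 / (0.128 − 0.052) = 86.3158
Discount to today: PV = 86.3158 / (1 + 0.128)^7 = 86.3158 / 2.323612 = 37.15

37.15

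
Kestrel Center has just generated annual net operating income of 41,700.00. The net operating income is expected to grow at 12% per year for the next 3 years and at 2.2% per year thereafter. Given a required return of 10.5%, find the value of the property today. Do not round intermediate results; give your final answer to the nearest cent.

663185.25

D_1 = 46704.00000
D_2 = 52308.48000
D_3 = 58585.49760
Terminal value at year 3: TV = D_3×(1+g_2)/(r−g_2) = 59874.37855/0.083 = 721378.05479
P_0 = D_1/(1+r)^1 + D_2/(1+r)^2 + D_3/(1+r)^3 + TV/(1+r)^3
    = 42266.06335 + 42839.81081 + 43421.34671 + 534658.02814 = 663185.24901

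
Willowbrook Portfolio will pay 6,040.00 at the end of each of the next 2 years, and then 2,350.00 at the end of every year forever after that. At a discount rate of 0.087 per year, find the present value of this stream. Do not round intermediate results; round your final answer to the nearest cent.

PV of 2-year annuity: 6,040.00 × [1 − (1+0.087)^−2] / 0.087 = 10668.42478
Perpetuity value at year 2: 2,350.00 / 0.087 = 27011.49425
PV of perpetuity: 27011.49425 / (1+0.087)^2 = 22860.69984
Total PV = 10668.42478 + 22860.69984 = 33529.12462

33529.12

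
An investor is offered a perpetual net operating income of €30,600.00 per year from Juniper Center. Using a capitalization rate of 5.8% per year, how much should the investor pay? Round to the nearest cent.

€527586.21

Level perpetuity: PV = C / r = €30,600.00 / 0.058 = €527,586.21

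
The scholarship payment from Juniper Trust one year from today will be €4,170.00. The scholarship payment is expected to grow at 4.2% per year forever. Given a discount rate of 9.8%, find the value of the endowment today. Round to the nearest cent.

€74464.29

Growing perpetuity: P = D₁ / (r − g) = €4,170.0000 / (0.098 − 0.042) = €74,464.29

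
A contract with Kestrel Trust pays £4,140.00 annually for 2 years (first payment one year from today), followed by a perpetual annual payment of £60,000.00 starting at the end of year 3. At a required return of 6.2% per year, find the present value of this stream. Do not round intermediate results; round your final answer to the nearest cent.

PV of 2-year annuity: £4,140.00 × [1 − (1+0.062)^−2] / 0.062 = 7569.02550
Perpetuity value at year 2: £60,000.00 / 0.062 = 967741.93548
PV of perpetuity: 967741.93548 / (1+0.062)^2 = 858045.91369
Total PV = 7569.02550 + 858045.91369 = 865614.93920

£865614.94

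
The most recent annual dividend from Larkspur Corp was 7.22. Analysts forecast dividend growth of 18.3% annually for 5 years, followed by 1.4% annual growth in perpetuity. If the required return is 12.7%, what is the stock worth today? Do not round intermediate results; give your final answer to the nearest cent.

124.42

D_1 = 8.54126
D_2 = 10.10431
D_3 = 11.95340
D_4 = 14.14087
D_5 = 16.72865
Terminal value at year 5: TV = D_5×(1+g_2)/(r−g_2) = 16.96285/0.113 = 150.11374
P_0 = D_1/(1+r)^1 + D_2/(1+r)^2 + D_3/(1+r)^3 + D_4/(1+r)^4 + D_5/(1+r)^5 + TV/(1+r)^5
    = 7.57876 + 7.95534 + 8.35064 + 8.76558 + 9.20113 + 82.56593 = 124.41737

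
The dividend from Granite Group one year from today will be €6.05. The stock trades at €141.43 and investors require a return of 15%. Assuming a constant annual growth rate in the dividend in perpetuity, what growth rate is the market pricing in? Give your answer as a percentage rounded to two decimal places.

10.72%

P = D₁/(r−g) ⇒ g = r − D₁/P = 0.15 − €6.05/€141.43 = 0.107223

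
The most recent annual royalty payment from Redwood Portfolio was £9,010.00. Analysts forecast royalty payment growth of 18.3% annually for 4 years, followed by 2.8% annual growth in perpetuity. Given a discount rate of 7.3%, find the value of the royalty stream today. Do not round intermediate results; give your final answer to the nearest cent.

£350393.52

D_1 = 10658.83000
D_2 = 12609.39589
D_3 = 14916.91534
D_4 = 17646.71084
Terminal value at year 4: TV = D_4×(1+g_2)/(r−g_2) = 18140.81875/0.045 = 403129.30552
P_0 = D_1/(1+r)^1 + D_2/(1+r)^2 + D_3/(1+r)^3 + D_4/(1+r)^4 + TV/(1+r)^4
    = 9933.67195 + 10952.03533 + 12074.79758 + 13312.66126 + 304120.35062 = 350393.51674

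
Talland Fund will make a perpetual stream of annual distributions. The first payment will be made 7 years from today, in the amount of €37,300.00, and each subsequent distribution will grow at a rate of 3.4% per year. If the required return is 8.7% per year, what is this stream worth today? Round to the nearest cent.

Value at end of year 6: C₁ / (r − g) = €37,300.00 / (0.087 − 0.034) = €703,773.5849
Discount to today: PV = €703,773.5849 / (1 + 0.087)^6 = €703,773.5849 / 1.649595 = €426,634.23

€426634.23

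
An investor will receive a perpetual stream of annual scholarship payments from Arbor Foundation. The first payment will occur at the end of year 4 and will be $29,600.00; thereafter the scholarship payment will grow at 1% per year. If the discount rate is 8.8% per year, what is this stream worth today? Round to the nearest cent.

$294652.70

Value at end of year 3: C₁ / (r − g) = $29,600.00 / (0.088 − 0.01) = $379,487.1795
Discount to today: PV = $379,487.1795 / (1 + 0.088)^3 = $379,487.1795 / 1.287913 = $294,652.70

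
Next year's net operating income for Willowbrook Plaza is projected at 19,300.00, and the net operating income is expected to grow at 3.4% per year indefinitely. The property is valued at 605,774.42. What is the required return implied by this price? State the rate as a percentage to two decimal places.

6.59%

P = D₁/(r − g) ⇒ r = D₁/P + g = 19,300.0000/605,774.42 + 0.034 = 0.031860 + 0.034 = 0.065860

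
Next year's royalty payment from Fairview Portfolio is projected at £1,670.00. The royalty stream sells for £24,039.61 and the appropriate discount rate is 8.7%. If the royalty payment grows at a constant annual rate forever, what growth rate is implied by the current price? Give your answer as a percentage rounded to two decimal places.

P = D₁/(r−g) ⇒ g = r − D₁/P = 0.087 − £1,670.00/£24,039.61 = 0.017531

1.75%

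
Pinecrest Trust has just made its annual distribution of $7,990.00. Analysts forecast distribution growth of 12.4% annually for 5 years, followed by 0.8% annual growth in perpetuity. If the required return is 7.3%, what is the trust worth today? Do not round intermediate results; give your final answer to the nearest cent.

D_1 = 8980.76000
D_2 = 10094.37424
D_3 = 11346.07665
D_4 = 12752.99015
D_5 = 14334.36093
Terminal value at year 5: TV = D_5×(1+g_2)/(r−g_2) = 14449.03582/0.065 = 222292.85871
P_0 = D_1/(1+r)^1 + D_2/(1+r)^2 + D_3/(1+r)^3 + D_4/(1+r)^4 + D_5/(1+r)^5 + TV/(1+r)^5
    = 8369.76701 + 8767.58445 + 9184.31027 + 9620.84320 + 10078.12465 + 156288.45614 = 202309.08572

$202309.09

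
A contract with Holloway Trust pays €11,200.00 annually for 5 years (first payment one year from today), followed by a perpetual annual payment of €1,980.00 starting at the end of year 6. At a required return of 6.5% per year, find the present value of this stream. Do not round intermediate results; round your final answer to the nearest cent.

€68776.90

PV of 5-year annuity: €11,200.00 × [1 − (1+0.065)^−5] / 0.065 = 46543.60971
Perpetuity value at year 5: €1,980.00 / 0.065 = 30461.53846
PV of perpetuity: 30461.53846 / (1+0.065)^5 = 22233.29317
Total PV = 46543.60971 + 22233.29317 = 68776.90288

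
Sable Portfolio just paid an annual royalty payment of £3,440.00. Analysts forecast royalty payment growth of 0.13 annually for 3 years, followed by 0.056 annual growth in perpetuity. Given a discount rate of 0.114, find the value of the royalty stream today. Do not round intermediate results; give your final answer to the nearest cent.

D_1 = 3887.20000
D_2 = 4392.53600
D_3 = 4963.56568
Terminal value at year 3: TV = D_3×(1+g_2)/(r−g_2) = 5241.52536/0.058 = 90371.12686
P_0 = D_1/(1+r)^1 + D_2/(1+r)^2 + D_3/(1+r)^3 + TV/(1+r)^3
    = 3489.40754 + 3539.52470 + 3590.36168 + 65369.34376 = 75988.63769

£75988.64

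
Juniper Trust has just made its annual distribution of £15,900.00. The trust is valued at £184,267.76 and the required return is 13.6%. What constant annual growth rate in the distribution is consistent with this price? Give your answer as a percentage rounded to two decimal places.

P = D₀(1+g)/(r−g) ⇒ P(r−g) = D₀(1+g) ⇒ g(P+D₀) = P·r − D₀
g = (P·r − D₀)/(P + D₀) = (£184,267.76×0.136 − £15,900.00) / (£184,267.76 + £15,900.00) = 0.045764

4.58%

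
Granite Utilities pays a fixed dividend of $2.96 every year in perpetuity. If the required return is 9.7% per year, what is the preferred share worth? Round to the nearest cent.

Level perpetuity: PV = C / r = $2.96 / 0.097 = $30.52

$30.52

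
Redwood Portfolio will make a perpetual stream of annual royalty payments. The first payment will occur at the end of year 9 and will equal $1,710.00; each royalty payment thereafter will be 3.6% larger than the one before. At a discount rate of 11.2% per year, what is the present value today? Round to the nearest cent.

$9623.75

Value at end of year 8: C₁ / (r − g) = $1,710.00 / (0.112 − 0.036) = $22,500.0000
Discount to today: PV = $22,500.0000 / (1 + 0.112)^8 = $22,500.0000 / 2.337967 = $9,623.75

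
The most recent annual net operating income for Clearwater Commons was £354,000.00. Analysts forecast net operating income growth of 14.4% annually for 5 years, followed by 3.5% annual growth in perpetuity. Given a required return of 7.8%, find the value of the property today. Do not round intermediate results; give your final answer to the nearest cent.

D_1 = 404976.00000
D_2 = 463292.54400
D_3 = 530006.67034
D_4 = 606327.63086
D_5 = 693638.80971
Terminal value at year 5: TV = D_5×(1+g_2)/(r−g_2) = 717916.16805/0.043 = 16695724.83834
P_0 = D_1/(1+r)^1 + D_2/(1+r)^2 + D_3/(1+r)^3 + D_4/(1+r)^4 + D_5/(1+r)^5 + TV/(1+r)^5
    = 375673.46939 + 398673.88588 + 423082.49114 + 448985.50080 + 476474.40901 + 11468628.21693 = 13591517.97316

£13591517.97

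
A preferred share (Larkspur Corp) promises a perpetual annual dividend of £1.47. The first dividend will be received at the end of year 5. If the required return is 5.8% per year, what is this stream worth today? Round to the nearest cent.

Value at end of year 4: C / r = £1.47 / 0.058 = £25.3448
Discount to today: PV = £25.3448 / (1 + 0.058)^4 = £25.3448 / 1.252976 = £20.23

£20.23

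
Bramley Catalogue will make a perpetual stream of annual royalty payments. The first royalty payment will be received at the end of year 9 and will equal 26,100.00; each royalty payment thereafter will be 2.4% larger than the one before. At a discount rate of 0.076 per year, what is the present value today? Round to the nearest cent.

Value at end of year 8: C₁ / (r − g) = 26,100.00 / (0.076 − 0.024) = 501,923.0769
Discount to today: PV = 501,923.0769 / (1 + 0.076)^8 = 501,923.0769 / 1.796794 = 279,343.77

279343.77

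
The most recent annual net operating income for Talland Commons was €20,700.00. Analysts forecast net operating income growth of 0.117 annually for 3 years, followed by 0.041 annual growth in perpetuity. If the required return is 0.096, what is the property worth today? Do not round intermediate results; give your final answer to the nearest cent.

D_1 = 23121.90000
D_2 = 25827.16230
D_3 = 28848.94029
Terminal value at year 3: TV = D_3×(1+g_2)/(r−g_2) = 30031.74684/0.055 = 546031.76074
P_0 = D_1/(1+r)^1 + D_2/(1+r)^2 + D_3/(1+r)^3 + TV/(1+r)^3
    = 21096.62409 + 21500.84772 + 21912.81652 + 414749.85453 = 479260.14287

€479260.14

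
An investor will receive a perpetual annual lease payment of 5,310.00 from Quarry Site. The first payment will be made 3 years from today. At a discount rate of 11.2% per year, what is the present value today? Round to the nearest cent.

Value at end of year 2: C / r = 5,310.00 / 0.112 = 47,410.7143
Discount to today: PV = 47,410.7143 / (1 + 0.112)^2 = 47,410.7143 / 1.236544 = 38,341.31

38341.31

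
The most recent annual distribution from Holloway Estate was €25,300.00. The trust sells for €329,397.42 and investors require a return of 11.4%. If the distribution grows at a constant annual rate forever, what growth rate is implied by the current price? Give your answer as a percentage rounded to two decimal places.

P = D₀(1+g)/(r−g) ⇒ P(r−g) = D₀(1+g) ⇒ g(P+D₀) = P·r − D₀
g = (P·r − D₀)/(P + D₀) = (€329,397.42×0.114 − €25,300.00) / (€329,397.42 + €25,300.00) = 0.034540

3.45%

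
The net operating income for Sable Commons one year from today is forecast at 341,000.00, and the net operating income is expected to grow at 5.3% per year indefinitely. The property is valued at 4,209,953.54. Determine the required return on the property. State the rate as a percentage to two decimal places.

P = D₁/(r − g) ⇒ r = D₁/P + g = 341,000.0000/4,209,953.54 + 0.053 = 0.080999 + 0.053 = 0.133999

13.40%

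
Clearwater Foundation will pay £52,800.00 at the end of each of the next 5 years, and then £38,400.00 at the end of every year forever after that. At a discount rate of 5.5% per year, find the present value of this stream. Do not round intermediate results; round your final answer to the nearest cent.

PV of 5-year annuity: £52,800.00 × [1 − (1+0.055)^−5] / 0.055 = 225471.02031
Perpetuity value at year 5: £38,400.00 / 0.055 = 698181.81818
PV of perpetuity: 698181.81818 / (1+0.055)^5 = 534202.89432
Total PV = 225471.02031 + 534202.89432 = 759673.91463

£759673.91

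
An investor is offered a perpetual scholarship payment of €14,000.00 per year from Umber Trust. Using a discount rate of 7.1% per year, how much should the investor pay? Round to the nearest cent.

Level perpetuity: PV = C / r = €14,000.00 / 0.071 = €197,183.10

€197183.10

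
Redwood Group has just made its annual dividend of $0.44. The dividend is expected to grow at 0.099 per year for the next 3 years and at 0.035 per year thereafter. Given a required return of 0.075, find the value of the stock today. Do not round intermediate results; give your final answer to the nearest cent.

D_1 = 0.48356
D_2 = 0.53143
D_3 = 0.58404
Terminal value at year 3: TV = D_3×(1+g_2)/(r−g_2) = 0.60449/0.04 = 15.11215
P_0 = D_1/(1+r)^1 + D_2/(1+r)^2 + D_3/(1+r)^3 + TV/(1+r)^3
    = 0.44982 + 0.45987 + 0.47013 + 12.16468 = 13.54450

$13.54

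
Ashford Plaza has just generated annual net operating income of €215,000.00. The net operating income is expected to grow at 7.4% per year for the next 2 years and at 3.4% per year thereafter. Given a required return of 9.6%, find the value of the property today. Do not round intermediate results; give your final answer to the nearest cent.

D_1 = 230910.00000
D_2 = 247997.34000
Terminal value at year 2: TV = D_2×(1+g_2)/(r−g_2) = 256429.24956/0.062 = 4135955.63806
P_0 = D_1/(1+r)^1 + D_2/(1+r)^2 + TV/(1+r)^2
    = 210684.30657 + 206455.24202 + 3443140.64920 = 3860280.19779

€3860280.20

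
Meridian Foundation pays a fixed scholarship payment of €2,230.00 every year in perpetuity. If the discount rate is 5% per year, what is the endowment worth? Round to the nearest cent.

Level perpetuity: PV = C / r = €2,230.00 / 0.05 = €44,600.00

€44600.00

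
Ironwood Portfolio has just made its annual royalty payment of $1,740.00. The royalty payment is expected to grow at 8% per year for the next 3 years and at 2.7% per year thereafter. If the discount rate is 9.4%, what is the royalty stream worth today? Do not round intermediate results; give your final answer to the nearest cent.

D_1 = 1879.20000
D_2 = 2029.53600
D_3 = 2191.89888
Terminal value at year 3: TV = D_3×(1+g_2)/(r−g_2) = 2251.08015/0.067 = 33598.21119
P_0 = D_1/(1+r)^1 + D_2/(1+r)^2 + D_3/(1+r)^3 + TV/(1+r)^3
    = 1717.73309 + 1695.75113 + 1674.05048 + 25660.44536 = 30747.98005

$30747.98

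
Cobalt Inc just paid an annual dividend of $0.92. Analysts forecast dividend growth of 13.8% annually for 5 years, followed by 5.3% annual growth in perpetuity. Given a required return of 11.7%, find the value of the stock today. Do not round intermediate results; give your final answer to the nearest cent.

$21.48

D_1 = 1.04696
D_2 = 1.19144
D_3 = 1.35586
D_4 = 1.54297
D_5 = 1.75590
Terminal value at year 5: TV = D_5×(1+g_2)/(r−g_2) = 1.84896/0.064 = 28.89000
P_0 = D_1/(1+r)^1 + D_2/(1+r)^2 + D_3/(1+r)^3 + D_4/(1+r)^4 + D_5/(1+r)^5 + TV/(1+r)^5
    = 0.93730 + 0.95492 + 0.97287 + 0.99116 + 1.00980 + 16.61429 = 21.48033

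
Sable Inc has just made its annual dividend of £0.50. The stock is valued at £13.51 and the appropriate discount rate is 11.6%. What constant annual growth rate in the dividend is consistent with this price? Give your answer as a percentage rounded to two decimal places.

P = D₀(1+g)/(r−g) ⇒ P(r−g) = D₀(1+g) ⇒ g(P+D₀) = P·r − D₀
g = (P·r − D₀)/(P + D₀) = (£13.51×0.116 − £0.50) / (£13.51 + £0.50) = 0.076171

7.62%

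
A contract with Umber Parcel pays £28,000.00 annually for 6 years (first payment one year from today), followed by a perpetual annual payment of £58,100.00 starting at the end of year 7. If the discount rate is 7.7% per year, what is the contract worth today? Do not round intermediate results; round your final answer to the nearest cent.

£614121.26

PV of 6-year annuity: £28,000.00 × [1 − (1+0.077)^−6] / 0.077 = 130627.15420
Perpetuity value at year 6: £58,100.00 / 0.077 = 754545.45455
PV of perpetuity: 754545.45455 / (1+0.077)^6 = 483494.10958
Total PV = 130627.15420 + 483494.10958 = 614121.26378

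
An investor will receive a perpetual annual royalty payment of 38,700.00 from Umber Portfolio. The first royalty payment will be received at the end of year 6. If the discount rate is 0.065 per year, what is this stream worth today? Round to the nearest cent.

434559.82

Value at end of year 5: C / r = 38,700.00 / 0.065 = 595,384.6154
Discount to today: PV = 595,384.6154 / (1 + 0.065)^5 = 595,384.6154 / 1.370087 = 434,559.82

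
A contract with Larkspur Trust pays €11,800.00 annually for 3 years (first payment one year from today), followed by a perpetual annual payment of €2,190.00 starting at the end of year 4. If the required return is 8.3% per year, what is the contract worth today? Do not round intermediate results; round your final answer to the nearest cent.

PV of 3-year annuity: €11,800.00 × [1 − (1+0.083)^−3] / 0.083 = 30245.88022
Perpetuity value at year 3: €2,190.00 / 0.083 = 26385.54217
PV of perpetuity: 26385.54217 / (1+0.083)^3 = 20772.11186
Total PV = 30245.88022 + 20772.11186 = 51017.99208

€51017.99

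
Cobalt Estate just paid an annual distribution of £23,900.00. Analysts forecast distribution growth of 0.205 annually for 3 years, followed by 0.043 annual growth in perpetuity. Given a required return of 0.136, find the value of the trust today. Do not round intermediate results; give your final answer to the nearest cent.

D_1 = 28799.50000
D_2 = 34703.39750
D_3 = 41817.59399
Terminal value at year 3: TV = D_3×(1+g_2)/(r−g_2) = 43615.75053/0.093 = 468986.56483
P_0 = D_1/(1+r)^1 + D_2/(1+r)^2 + D_3/(1+r)^3 + TV/(1+r)^3
    = 25351.67254 + 26891.51884 + 28524.89455 + 319908.22594 = 400676.31186

£400676.31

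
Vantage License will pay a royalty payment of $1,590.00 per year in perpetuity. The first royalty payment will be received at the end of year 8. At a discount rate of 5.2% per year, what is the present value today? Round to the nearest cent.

Value at end of year 7: C / r = $1,590.00 / 0.052 = $30,576.9231
Discount to today: PV = $30,576.9231 / (1 + 0.052)^7 = $30,576.9231 / 1.425969 = $21,442.90

$21442.90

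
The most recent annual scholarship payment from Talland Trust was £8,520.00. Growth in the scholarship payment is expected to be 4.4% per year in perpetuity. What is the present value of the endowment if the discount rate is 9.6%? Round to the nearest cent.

£171055.38

D₁ = D₀ × (1 + g) = £8,520.00 × 1.044 = £8,894.8800
Growing perpetuity: P = D₁ / (r − g) = £8,894.8800 / (0.096 − 0.044) = £171,055.38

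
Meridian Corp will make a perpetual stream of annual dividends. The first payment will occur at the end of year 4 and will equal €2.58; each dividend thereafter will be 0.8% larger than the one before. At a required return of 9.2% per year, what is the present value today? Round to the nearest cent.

Value at end of year 3: C₁ / (r − g) = €2.58 / (0.092 − 0.008) = €30.7143
Discount to today: PV = €30.7143 / (1 + 0.092)^3 = €30.7143 / 1.302171 = €23.59

€23.59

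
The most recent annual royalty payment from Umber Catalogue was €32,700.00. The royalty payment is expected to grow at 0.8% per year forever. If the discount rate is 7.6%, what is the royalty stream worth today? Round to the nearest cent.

€484729.41

D₁ = D₀ × (1 + g) = €32,700.00 × 1.008 = €32,961.6000
Growing perpetuity: P = D₁ / (r − g) = €32,961.6000 / (0.076 − 0.008) = €484,729.41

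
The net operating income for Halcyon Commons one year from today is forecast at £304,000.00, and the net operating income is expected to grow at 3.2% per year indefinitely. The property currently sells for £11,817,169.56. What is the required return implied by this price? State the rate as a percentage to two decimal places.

P = D₁/(r − g) ⇒ r = D₁/P + g = £304,000.0000/£11,817,169.56 + 0.032 = 0.025725 + 0.032 = 0.057725

5.77%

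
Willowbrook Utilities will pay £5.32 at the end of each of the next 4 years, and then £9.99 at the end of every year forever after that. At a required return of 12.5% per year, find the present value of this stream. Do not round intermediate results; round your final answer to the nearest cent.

£65.88

PV of 4-year annuity: £5.32 × [1 − (1+0.125)^−4] / 0.125 = 15.99000
Perpetuity value at year 4: £9.99 / 0.125 = 79.92000
PV of perpetuity: 79.92000 / (1+0.125)^4 = 49.89366
Total PV = 15.99000 + 49.89366 = 65.88366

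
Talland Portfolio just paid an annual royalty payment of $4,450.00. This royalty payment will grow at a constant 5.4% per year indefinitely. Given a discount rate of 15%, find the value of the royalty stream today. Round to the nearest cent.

$48857.29

D₁ = D₀ × (1 + g) = $4,450.00 × 1.054 = $4,690.3000
Growing perpetuity: P = D₁ / (r − g) = $4,690.3000 / (0.15 − 0.054) = $48,857.29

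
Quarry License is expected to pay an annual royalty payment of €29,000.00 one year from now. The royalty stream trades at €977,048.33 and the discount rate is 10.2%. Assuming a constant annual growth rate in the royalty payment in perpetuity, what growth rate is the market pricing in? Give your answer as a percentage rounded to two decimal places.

P = D₁/(r−g) ⇒ g = r − D₁/P = 0.102 − €29,000.00/€977,048.33 = 0.072319

7.23%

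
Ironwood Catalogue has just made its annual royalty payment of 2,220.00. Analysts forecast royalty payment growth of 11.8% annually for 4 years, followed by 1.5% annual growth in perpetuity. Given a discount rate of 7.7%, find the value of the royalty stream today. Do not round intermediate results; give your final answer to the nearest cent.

51959.79

D_1 = 2481.96000
D_2 = 2774.83128
D_3 = 3102.26137
D_4 = 3468.32821
Terminal value at year 4: TV = D_4×(1+g_2)/(r−g_2) = 3520.35314/0.062 = 56779.88929
P_0 = D_1/(1+r)^1 + D_2/(1+r)^2 + D_3/(1+r)^3 + D_4/(1+r)^4 + TV/(1+r)^4
    = 2304.51253 + 2392.24235 + 2483.31193 + 2577.84841 + 42201.87319 = 51959.78843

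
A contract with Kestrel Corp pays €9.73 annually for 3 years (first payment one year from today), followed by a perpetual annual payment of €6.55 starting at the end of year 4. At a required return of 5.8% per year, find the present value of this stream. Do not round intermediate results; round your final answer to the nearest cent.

PV of 3-year annuity: €9.73 × [1 − (1+0.058)^−3] / 0.058 = 26.10495
Perpetuity value at year 3: €6.55 / 0.058 = 112.93103
PV of perpetuity: 112.93103 / (1+0.058)^3 = 95.35782
Total PV = 26.10495 + 95.35782 = 121.46276

€121.46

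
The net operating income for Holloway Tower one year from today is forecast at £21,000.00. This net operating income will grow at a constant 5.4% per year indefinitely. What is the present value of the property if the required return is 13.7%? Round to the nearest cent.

£253012.05

Growing perpetuity: P = D₁ / (r − g) = £21,000.0000 / (0.137 − 0.054) = £253,012.05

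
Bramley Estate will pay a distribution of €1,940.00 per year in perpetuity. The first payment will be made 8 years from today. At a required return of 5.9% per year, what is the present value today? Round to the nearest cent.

Value at end of year 7: C / r = €1,940.00 / 0.059 = €32,881.3559
Discount to today: PV = €32,881.3559 / (1 + 0.059)^7 = €32,881.3559 / 1.493729 = €22,012.94

€22012.94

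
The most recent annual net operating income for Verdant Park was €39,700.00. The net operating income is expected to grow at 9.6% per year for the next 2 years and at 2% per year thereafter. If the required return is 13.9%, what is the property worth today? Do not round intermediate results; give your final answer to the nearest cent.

€390037.76

D_1 = 43511.20000
D_2 = 47688.27520
Terminal value at year 2: TV = D_2×(1+g_2)/(r−g_2) = 48642.04070/0.119 = 408756.64457
P_0 = D_1/(1+r)^1 + D_2/(1+r)^2 + TV/(1+r)^2
    = 38201.22915 + 36759.04052 + 315077.49013 = 390037.75979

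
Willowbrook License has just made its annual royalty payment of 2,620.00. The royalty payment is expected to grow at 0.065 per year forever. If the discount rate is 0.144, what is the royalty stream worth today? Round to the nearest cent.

D₁ = D₀ × (1 + g) = 2,620.00 × 1.065 = 2,790.3000
Growing perpetuity: P = D₁ / (r − g) = 2,790.3000 / (0.144 − 0.065) = 35,320.25

35320.25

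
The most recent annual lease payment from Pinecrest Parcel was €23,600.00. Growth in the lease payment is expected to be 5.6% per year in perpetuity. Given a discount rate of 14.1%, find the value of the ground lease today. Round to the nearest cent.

€293195.29

D₁ = D₀ × (1 + g) = €23,600.00 × 1.056 = €24,921.6000
Growing perpetuity: P = D₁ / (r − g) = €24,921.6000 / (0.141 − 0.056) = €293,195.29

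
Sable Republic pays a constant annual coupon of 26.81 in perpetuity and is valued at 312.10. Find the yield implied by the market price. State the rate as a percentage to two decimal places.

P = C/r ⇒ r = C/P = 26.81/312.10 = 0.085902

8.59%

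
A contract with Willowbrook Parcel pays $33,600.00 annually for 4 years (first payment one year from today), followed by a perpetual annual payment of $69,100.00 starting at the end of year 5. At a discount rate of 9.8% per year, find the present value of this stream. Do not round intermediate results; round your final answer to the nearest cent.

PV of 4-year annuity: $33,600.00 × [1 − (1+0.098)^−4] / 0.098 = 106970.23293
Perpetuity value at year 4: $69,100.00 / 0.098 = 705102.04082
PV of perpetuity: 705102.04082 / (1+0.098)^4 = 485112.66297
Total PV = 106970.23293 + 485112.66297 = 592082.89590

$592082.90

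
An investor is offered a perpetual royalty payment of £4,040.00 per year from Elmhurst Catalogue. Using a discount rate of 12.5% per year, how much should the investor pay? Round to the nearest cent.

Level perpetuity: PV = C / r = £4,040.00 / 0.125 = £32,320.00

£32320.00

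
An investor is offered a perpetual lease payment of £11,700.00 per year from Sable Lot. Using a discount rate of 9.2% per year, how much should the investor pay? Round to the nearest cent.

£127173.91

Level perpetuity: PV = C / r = £11,700.00 / 0.092 = £127,173.91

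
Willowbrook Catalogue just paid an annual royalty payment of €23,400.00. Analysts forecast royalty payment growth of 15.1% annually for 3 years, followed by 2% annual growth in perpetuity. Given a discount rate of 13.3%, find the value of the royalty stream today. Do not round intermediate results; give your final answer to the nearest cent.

€293903.31

D_1 = 26933.40000
D_2 = 31000.34340
D_3 = 35681.39525
Terminal value at year 3: TV = D_3×(1+g_2)/(r−g_2) = 36395.02316/0.113 = 322079.85096
P_0 = D_1/(1+r)^1 + D_2/(1+r)^2 + D_3/(1+r)^3 + TV/(1+r)^3
    = 23771.75640 + 24149.41890 + 24533.08134 + 221449.05278 = 293903.30942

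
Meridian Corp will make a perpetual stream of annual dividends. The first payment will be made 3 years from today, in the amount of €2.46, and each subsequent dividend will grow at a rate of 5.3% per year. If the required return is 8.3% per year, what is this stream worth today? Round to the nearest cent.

Value at end of year 2: C₁ / (r − g) = €2.46 / (0.083 − 0.053) = €82.0000
Discount to today: PV = €82.0000 / (1 + 0.083)^2 = €82.0000 / 1.172889 = €69.91

€69.91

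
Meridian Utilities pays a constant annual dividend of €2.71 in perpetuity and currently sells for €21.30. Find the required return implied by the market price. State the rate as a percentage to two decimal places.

P = C/r ⇒ r = C/P = €2.71/€21.30 = 0.127230

12.72%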